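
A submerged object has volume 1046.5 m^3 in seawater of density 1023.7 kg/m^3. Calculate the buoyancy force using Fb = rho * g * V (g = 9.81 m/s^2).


Formula: Fb = rho * g * V
Substituting: Fb = 1023.7 * 9.81 * 1046.5
Intermediate: 1023.7 * 9.81 = 10042.497
Result: Fb = 10042.497 * 1046.5 ≈ 10509000 N (5 s.f.)

10509000 N


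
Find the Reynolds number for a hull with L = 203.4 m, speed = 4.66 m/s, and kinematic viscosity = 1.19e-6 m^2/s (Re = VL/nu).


Formula: Re = V * L / nu
Step 1 — V * L = 4.66 * 203.4 = 947.844 m^2/s
Step 2 — Re = 947.844 / 1.19e-6 = 7.97e+08

7.97e+08


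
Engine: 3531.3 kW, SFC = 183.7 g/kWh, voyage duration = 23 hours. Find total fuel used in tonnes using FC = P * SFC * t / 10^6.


Formula: FC (tonnes) = P * SFC * t / 1,000,000
Step 1 — P * SFC * t = 3531.3 * 183.7 * 23 = 14920095.63 g
Step 2 — FC (tonnes) = 14920095.63 / 1,000,000 ≈ 14.920 tonnes (5 s.f.)

14.920 tonnes


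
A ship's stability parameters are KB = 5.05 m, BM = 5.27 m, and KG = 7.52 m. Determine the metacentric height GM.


Formula: GM = KB + BM - KG
Step 1 — KM = KB + BM = 5.05 + 5.27 = 10.32 m
Step 2 — GM = KM - KG = 10.32 - 7.52 = 2.8 m

2.8 m


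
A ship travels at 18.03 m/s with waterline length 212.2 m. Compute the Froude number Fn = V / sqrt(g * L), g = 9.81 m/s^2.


Formula: Fn = V / sqrt(g * L)
Step 1 — g * L = 9.81 * 212.2 = 2081.682
Step 2 — sqrt(g * L) = sqrt(2081.682) = 45.625453
Step 3 — Fn = 18.03 / 45.625453 ≈ 0.39517 (5 s.f.)

0.39517


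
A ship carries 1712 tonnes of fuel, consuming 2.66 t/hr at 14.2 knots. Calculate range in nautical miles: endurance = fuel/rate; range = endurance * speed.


Formula: endurance = fuel / rate; range = endurance * speed
Step 1 — endurance = 1712 / 2.66 = 643.609 hours
Step 2 — range = 643.609 * 14.2 ≈ 9139.2 nautical miles (5 s.f.)

9139.2 NM


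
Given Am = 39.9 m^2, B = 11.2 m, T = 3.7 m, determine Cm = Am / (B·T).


Formula: Cm = Am / (B * T)
Step 1 — B * T = 11.2 * 3.7 = 41.44 m^2
Step 2 — Cm = 39.9 / 41.44 ≈ 0.96284 (5 s.f.)

0.96284


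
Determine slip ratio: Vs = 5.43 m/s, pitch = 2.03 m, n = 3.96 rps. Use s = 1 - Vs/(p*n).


Formula: s = 1 - Vs / (p * n)
Step 1 — p * n = 2.03 * 3.96 = 8.0388
Step 2 — Vs / (p*n) = 5.43 / 8.0388 = 0.675474 (6 d.p.)
Step 3 — s = 1 - 0.675474 = 0.324526

0.324526


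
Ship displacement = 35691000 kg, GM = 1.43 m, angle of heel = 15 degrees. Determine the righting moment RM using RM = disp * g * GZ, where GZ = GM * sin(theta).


Formula: GZ = GM * sin(theta); RM = disp * g * GZ
Step 1 — GZ = 1.43 * sin(15°) = 1.43 * 0.258819 = 0.370111 m
Step 2 — RM = 35691000 * 9.81 * 0.370111 ≈ 129590000 N·m (5 s.f.)

129590000 N·m


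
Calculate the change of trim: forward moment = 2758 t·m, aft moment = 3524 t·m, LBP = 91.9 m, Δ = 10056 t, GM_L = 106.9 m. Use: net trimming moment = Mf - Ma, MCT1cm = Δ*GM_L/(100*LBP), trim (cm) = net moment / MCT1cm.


Formula: net trimming moment = Mf - Ma; MCT1cm = Δ*GM_L/(100*LBP); trim = net moment / MCT1cm
Step 1 — net trimming moment = 2758 - 3524 = -766 t·m
Step 2 — MCT1cm = 10056 * 106.9 / (100 * 91.9) = 116.9735 t·m/cm
Step 3 — trim = -766 / 116.9735 ≈ -6.5485 cm (5 s.f.)

-6.5485 cm


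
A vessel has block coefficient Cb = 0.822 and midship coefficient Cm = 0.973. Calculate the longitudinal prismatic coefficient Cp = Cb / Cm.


Formula: Cp = Cb / Cm
Substituting: Cp = 0.822 / 0.973
Result: Cp ≈ 0.84481 (5 s.f.)

0.84481


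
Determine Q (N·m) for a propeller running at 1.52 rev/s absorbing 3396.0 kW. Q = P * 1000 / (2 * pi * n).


Formula: Q = P_W / (2 * pi * n)
Step 1 — P_W = 3396.0 kW * 1000 = 3396000.0 W
Step 2 — 2 * pi * n = 2 * pi * 1.52 = 9.550442
Step 3 — Q = 3396000.0 / 9.550442 ≈ 355590 N·m (5 s.f.)

355590 N·m


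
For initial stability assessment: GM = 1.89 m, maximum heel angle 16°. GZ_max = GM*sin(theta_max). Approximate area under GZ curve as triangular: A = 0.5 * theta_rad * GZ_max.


Formula: GZ_max = GM * sin(theta); Area = 0.5 * theta_rad * GZ_max
Step 1 — GZ_max = 1.89 * sin(16°) = 1.89 * 0.275637 = 0.520954 m
Step 2 — theta_rad = 16 * pi/180 = 0.279253 rad
Step 3 — Area = 0.5 * 0.279253 * 0.520954 ≈ 0.072739 m·rad (5 s.f.)

0.072739 m·rad


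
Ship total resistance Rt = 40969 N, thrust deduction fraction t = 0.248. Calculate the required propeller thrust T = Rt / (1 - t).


Formula: T = Rt / (1 - t)
Step 1 — (1 - t) = 1 - 0.248 = 0.752
Step 2 — T = 40969 / 0.752 ≈ 54480 N (5 s.f.)

54480 N


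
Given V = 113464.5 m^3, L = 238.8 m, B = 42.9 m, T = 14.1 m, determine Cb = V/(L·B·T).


Formula: Cb = V / (L * B * T)
Step 1 — L * B * T = 238.8 * 42.9 * 14.1 = 144447.732 m^3
Step 2 — Cb = 113464.5 / 144447.732 ≈ 0.78551 (5 s.f.)

0.78551


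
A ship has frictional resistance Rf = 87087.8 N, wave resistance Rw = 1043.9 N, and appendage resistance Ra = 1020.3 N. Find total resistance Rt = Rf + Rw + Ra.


Formula: Rt = Rf + Rw + Ra
Substituting: Rt = 87087.8 + 1043.9 + 1020.3
Result: Rt = 89152.0 N

89152.0 N


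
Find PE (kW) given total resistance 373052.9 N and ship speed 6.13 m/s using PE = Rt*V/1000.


Formula: PE = Rt * V / 1000 (kW)
Step 1 — PE (W) = 373052.9 * 6.13 = 2286814.277 W
Step 2 — PE (kW) = 2286814.277 / 1000 ≈ 2286.8 kW (5 s.f.)

2286.8 kW


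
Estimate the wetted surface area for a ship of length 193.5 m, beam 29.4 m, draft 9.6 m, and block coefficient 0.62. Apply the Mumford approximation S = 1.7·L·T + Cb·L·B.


Formula: S = 1.7*L*T + V/T with V = Cb*L*B*T, i.e. S = L * (1.7*T + Cb*B)
Step 1 — 1.7*T = 1.7 * 9.6 = 16.32 m
Step 2 — Cb*B = 0.62 * 29.4 = 18.228 m
Step 3 — 1.7*T + Cb*B = 16.32 + 18.228 = 34.548 m
Step 4 — S = 193.5 * 34.548 ≈ 6685.0 m^2 (5 s.f.)

6685.0 m^2


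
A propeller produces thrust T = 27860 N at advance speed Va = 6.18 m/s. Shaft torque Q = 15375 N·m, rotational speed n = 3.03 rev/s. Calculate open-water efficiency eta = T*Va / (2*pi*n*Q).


Formula: eta = T * Va / (2 * pi * n * Q)
Step 1 — numerator = T * Va = 27860 * 6.18 = 172174.8
Step 2 — 2 * pi * n = 2 * pi * 3.03 = 19.038051
Step 3 — denominator = 19.038051 * 15375 = 292710.03
Step 4 — eta = 172174.8 / 292710.03 ≈ 0.58821 (5 s.f.)

0.58821


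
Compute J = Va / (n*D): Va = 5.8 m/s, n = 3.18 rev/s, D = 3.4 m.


Formula: J = Va / (n * D)
Step 1 — n * D = 3.18 * 3.4 = 10.812
Step 2 — J = 5.8 / 10.812 ≈ 0.53644 (5 s.f.)

0.53644


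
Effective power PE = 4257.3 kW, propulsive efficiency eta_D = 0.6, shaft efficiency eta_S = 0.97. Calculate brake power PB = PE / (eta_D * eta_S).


Formula: PB = PE / (eta_D * eta_S)
Step 1 — combined efficiency = eta_D * eta_S = 0.6 * 0.97 = 0.582
Step 2 — PB = 4257.3 / 0.582 ≈ 7314.9 kW (5 s.f.)

7314.9 kW


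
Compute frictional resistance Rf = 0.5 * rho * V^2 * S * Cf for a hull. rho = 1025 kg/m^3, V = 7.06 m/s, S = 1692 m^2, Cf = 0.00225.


Formula: Rf = 0.5 * rho * V^2 * S * Cf
Step 1 — V^2 = 7.06^2 = 49.8436
Step 2 — 0.5 * rho * V^2 = 0.5 * 1025 * 49.8436 = 25544.845
Step 3 — Rf = 25544.845 * 1692 * 0.00225 ≈ 97249 N (5 s.f.)

97249 N


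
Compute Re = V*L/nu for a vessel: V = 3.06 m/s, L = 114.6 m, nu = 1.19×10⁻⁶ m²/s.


Formula: Re = V * L / nu
Step 1 — V * L = 3.06 * 114.6 = 350.676 m^2/s
Step 2 — Re = 350.676 / 1.19e-6 = 2.95e+08

2.95e+08


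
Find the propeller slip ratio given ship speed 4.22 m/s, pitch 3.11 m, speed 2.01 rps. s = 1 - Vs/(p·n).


Formula: s = 1 - Vs / (p * n)
Step 1 — p * n = 3.11 * 2.01 = 6.2511
Step 2 — Vs / (p*n) = 4.22 / 6.2511 = 0.675081 (6 d.p.)
Step 3 — s = 1 - 0.675081 = 0.324919

0.324919


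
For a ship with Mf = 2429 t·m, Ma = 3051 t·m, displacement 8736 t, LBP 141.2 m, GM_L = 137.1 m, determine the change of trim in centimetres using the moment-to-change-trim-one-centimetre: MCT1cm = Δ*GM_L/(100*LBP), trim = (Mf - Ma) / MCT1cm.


Formula: net trimming moment = Mf - Ma; MCT1cm = Δ*GM_L/(100*LBP); trim = net moment / MCT1cm
Step 1 — net trimming moment = 2429 - 3051 = -622 t·m
Step 2 — MCT1cm = 8736 * 137.1 / (100 * 141.2) = 84.8233 t·m/cm
Step 3 — trim = -622 / 84.8233 ≈ -7.3329 cm (5 s.f.)

-7.3329 cm


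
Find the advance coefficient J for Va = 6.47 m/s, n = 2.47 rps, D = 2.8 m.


Formula: J = Va / (n * D)
Step 1 — n * D = 2.47 * 2.8 = 6.916
Step 2 — J = 6.47 / 6.916 ≈ 0.93551 (5 s.f.)

0.93551


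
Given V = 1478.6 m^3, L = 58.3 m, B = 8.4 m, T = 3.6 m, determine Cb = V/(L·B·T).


Formula: Cb = V / (L * B * T)
Step 1 — L * B * T = 58.3 * 8.4 * 3.6 = 1762.992 m^3
Step 2 — Cb = 1478.6 / 1762.992 ≈ 0.83869 (5 s.f.)

0.83869


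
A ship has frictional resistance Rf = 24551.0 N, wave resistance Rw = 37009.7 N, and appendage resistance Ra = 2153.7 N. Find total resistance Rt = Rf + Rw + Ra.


Formula: Rt = Rf + Rw + Ra
Substituting: Rt = 24551.0 + 37009.7 + 2153.7
Result: Rt = 63714.4 N

63714.4 N


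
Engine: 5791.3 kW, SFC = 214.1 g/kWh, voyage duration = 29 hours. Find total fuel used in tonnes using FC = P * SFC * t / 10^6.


Formula: FC (tonnes) = P * SFC * t / 1,000,000
Step 1 — P * SFC * t = 5791.3 * 214.1 * 29 = 35957602.57 g
Step 2 — FC (tonnes) = 35957602.57 / 1,000,000 ≈ 35.958 tonnes (5 s.f.)

35.958 tonnes


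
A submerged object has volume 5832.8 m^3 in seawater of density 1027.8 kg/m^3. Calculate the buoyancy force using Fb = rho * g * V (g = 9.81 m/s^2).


Formula: Fb = rho * g * V
Substituting: Fb = 1027.8 * 9.81 * 5832.8
Intermediate: 1027.8 * 9.81 = 10082.718
Result: Fb = 10082.718 * 5832.8 ≈ 58810000 N (5 s.f.)

58810000 N


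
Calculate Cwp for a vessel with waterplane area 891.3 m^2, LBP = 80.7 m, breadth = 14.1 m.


Formula: Cwp = Aw / (L * B)
Step 1 — L * B = 80.7 * 14.1 = 1137.87 m^2
Step 2 — Cwp = 891.3 / 1137.87 ≈ 0.78331 (5 s.f.)

0.78331


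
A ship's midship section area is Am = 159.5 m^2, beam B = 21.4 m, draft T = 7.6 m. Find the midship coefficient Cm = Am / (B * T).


Formula: Cm = Am / (B * T)
Step 1 — B * T = 21.4 * 7.6 = 162.64 m^2
Step 2 — Cm = 159.5 / 162.64 ≈ 0.98069 (5 s.f.)

0.98069


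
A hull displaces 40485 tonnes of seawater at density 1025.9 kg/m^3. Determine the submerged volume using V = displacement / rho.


Formula: V = mass / rho
Step 1 — convert tonnes to kg: 40485 t * 1000 = 40485000 kg
Step 2 — V = 40485000 / 1025.9 ≈ 39463 m^3 (5 s.f.)

39463 m^3


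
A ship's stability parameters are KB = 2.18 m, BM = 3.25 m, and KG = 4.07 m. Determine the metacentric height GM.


Formula: GM = KB + BM - KG
Step 1 — KM = KB + BM = 2.18 + 3.25 = 5.43 m
Step 2 — GM = KM - KG = 5.43 - 4.07 = 1.36 m

1.36 m


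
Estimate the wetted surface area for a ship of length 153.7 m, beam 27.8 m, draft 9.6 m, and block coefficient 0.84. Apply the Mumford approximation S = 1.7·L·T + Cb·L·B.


Formula: S = 1.7*L*T + V/T with V = Cb*L*B*T, i.e. S = L * (1.7*T + Cb*B)
Step 1 — 1.7*T = 1.7 * 9.6 = 16.32 m
Step 2 — Cb*B = 0.84 * 27.8 = 23.352 m
Step 3 — 1.7*T + Cb*B = 16.32 + 23.352 = 39.672 m
Step 4 — S = 153.7 * 39.672 ≈ 6097.6 m^2 (5 s.f.)

6097.6 m^2


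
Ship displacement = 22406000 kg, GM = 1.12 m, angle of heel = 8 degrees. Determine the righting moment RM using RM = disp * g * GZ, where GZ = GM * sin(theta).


Formula: GZ = GM * sin(theta); RM = disp * g * GZ
Step 1 — GZ = 1.12 * sin(8°) = 1.12 * 0.139173 = 0.155874 m
Step 2 — RM = 22406000 * 9.81 * 0.155874 ≈ 34262000 N·m (5 s.f.)

34262000 N·m


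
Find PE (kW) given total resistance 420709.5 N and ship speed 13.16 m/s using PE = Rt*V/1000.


Formula: PE = Rt * V / 1000 (kW)
Step 1 — PE (W) = 420709.5 * 13.16 = 5536537.02 W
Step 2 — PE (kW) = 5536537.02 / 1000 ≈ 5536.5 kW (5 s.f.)

5536.5 kW


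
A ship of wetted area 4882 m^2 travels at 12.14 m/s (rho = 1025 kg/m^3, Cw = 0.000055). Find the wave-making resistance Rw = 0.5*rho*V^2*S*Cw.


Formula: Rw = 0.5 * rho * V^2 * S * Cw
Step 1 — V^2 = 12.14^2 = 147.3796
Step 2 — 0.5 * rho * V^2 = 0.5 * 1025 * 147.3796 = 75532.045
Step 3 — Rw = 75532.045 * 4882 * 0.000055 ≈ 20281 N (5 s.f.)

20281 N


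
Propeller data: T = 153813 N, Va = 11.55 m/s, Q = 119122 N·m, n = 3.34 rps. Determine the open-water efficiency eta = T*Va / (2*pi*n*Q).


Formula: eta = T * Va / (2 * pi * n * Q)
Step 1 — numerator = T * Va = 153813 * 11.55 = 1776540.15
Step 2 — 2 * pi * n = 2 * pi * 3.34 = 20.985839
Step 3 — denominator = 20.985839 * 119122 = 2499875.11
Step 4 — eta = 1776540.15 / 2499875.11 ≈ 0.71065 (5 s.f.)

0.71065


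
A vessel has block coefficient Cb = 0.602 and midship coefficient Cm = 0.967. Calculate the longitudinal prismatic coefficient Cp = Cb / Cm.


Formula: Cp = Cb / Cm
Substituting: Cp = 0.602 / 0.967
Result: Cp ≈ 0.62254 (5 s.f.)

0.62254


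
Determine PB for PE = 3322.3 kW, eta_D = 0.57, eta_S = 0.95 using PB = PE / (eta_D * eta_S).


Formula: PB = PE / (eta_D * eta_S)
Step 1 — combined efficiency = eta_D * eta_S = 0.57 * 0.95 = 0.5415
Step 2 — PB = 3322.3 / 0.5415 ≈ 6135.4 kW (5 s.f.)

6135.4 kW


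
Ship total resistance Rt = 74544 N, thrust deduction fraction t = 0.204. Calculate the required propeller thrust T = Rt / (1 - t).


Formula: T = Rt / (1 - t)
Step 1 — (1 - t) = 1 - 0.204 = 0.796
Step 2 — T = 74544 / 0.796 ≈ 93648 N (5 s.f.)

93648 N


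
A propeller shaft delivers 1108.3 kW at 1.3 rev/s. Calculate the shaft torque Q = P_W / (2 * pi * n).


Formula: Q = P_W / (2 * pi * n)
Step 1 — P_W = 1108.3 kW * 1000 = 1108300.0 W
Step 2 — 2 * pi * n = 2 * pi * 1.3 = 8.168141
Step 3 — Q = 1108300.0 / 8.168141 ≈ 135690 N·m (5 s.f.)

135690 N·m


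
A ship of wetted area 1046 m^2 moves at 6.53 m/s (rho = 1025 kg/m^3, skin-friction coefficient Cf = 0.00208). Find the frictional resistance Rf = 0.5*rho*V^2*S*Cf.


Formula: Rf = 0.5 * rho * V^2 * S * Cf
Step 1 — V^2 = 6.53^2 = 42.6409
Step 2 — 0.5 * rho * V^2 = 0.5 * 1025 * 42.6409 = 21853.46125
Step 3 — Rf = 21853.46125 * 1046 * 0.00208 ≈ 47546 N (5 s.f.)

47546 N


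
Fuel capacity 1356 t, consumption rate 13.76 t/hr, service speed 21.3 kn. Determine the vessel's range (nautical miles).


Formula: endurance = fuel / rate; range = endurance * speed
Step 1 — endurance = 1356 / 13.76 = 98.5465 hours
Step 2 — range = 98.5465 * 21.3 ≈ 2099.0 nautical miles (5 s.f.)

2099.0 NM


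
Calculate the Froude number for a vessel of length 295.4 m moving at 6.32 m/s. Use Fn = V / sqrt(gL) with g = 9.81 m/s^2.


Formula: Fn = V / sqrt(g * L)
Step 1 — g * L = 9.81 * 295.4 = 2897.874
Step 2 — sqrt(g * L) = sqrt(2897.874) = 53.831905
Step 3 — Fn = 6.32 / 53.831905 ≈ 0.11740 (5 s.f.)

0.11740


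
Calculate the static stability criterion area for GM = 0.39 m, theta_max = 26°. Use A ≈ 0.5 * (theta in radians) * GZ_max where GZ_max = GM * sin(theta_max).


Formula: GZ_max = GM * sin(theta); Area = 0.5 * theta_rad * GZ_max
Step 1 — GZ_max = 0.39 * sin(26°) = 0.39 * 0.438371 = 0.170965 m
Step 2 — theta_rad = 26 * pi/180 = 0.453786 rad
Step 3 — Area = 0.5 * 0.453786 * 0.170965 ≈ 0.038791 m·rad (5 s.f.)

0.038791 m·rad


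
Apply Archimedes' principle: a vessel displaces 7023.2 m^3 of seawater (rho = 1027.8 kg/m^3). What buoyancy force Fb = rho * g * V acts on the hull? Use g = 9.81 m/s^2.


Formula: Fb = rho * g * V
Substituting: Fb = 1027.8 * 9.81 * 7023.2
Intermediate: 1027.8 * 9.81 = 10082.718
Result: Fb = 10082.718 * 7023.2 ≈ 70813000 N (5 s.f.)

70813000 N


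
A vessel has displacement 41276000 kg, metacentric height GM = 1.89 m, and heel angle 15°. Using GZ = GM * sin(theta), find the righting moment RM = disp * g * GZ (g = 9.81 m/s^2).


Formula: GZ = GM * sin(theta); RM = disp * g * GZ
Step 1 — GZ = 1.89 * sin(15°) = 1.89 * 0.258819 = 0.489168 m
Step 2 — RM = 41276000 * 9.81 * 0.489168 ≈ 198070000 N·m (5 s.f.)

198070000 N·m


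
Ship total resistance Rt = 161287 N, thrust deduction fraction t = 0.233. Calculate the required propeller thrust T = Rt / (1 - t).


Formula: T = Rt / (1 - t)
Step 1 — (1 - t) = 1 - 0.233 = 0.767
Step 2 — T = 161287 / 0.767 ≈ 210280 N (5 s.f.)

210280 N


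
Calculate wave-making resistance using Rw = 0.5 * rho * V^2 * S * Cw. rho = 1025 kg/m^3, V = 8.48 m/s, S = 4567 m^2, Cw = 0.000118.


Formula: Rw = 0.5 * rho * V^2 * S * Cw
Step 1 — V^2 = 8.48^2 = 71.9104
Step 2 — 0.5 * rho * V^2 = 0.5 * 1025 * 71.9104 = 36854.08
Step 3 — Rw = 36854.08 * 4567 * 0.000118 ≈ 19861 N (5 s.f.)

19861 N


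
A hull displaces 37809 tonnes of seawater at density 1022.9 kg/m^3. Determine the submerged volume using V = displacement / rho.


Formula: V = mass / rho
Step 1 — convert tonnes to kg: 37809 t * 1000 = 37809000 kg
Step 2 — V = 37809000 / 1022.9 ≈ 36963 m^3 (5 s.f.)

36963 m^3


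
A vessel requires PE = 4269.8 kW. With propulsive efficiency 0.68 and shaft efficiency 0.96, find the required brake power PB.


Formula: PB = PE / (eta_D * eta_S)
Step 1 — combined efficiency = eta_D * eta_S = 0.68 * 0.96 = 0.6528
Step 2 — PB = 4269.8 / 0.6528 ≈ 6540.7 kW (5 s.f.)

6540.7 kW


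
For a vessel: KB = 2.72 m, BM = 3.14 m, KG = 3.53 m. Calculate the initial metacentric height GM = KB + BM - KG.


Formula: GM = KB + BM - KG
Step 1 — KM = KB + BM = 2.72 + 3.14 = 5.86 m
Step 2 — GM = KM - KG = 5.86 - 3.53 = 2.33 m

2.33 m


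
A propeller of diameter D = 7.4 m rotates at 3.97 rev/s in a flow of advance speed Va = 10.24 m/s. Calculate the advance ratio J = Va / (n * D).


Formula: J = Va / (n * D)
Step 1 — n * D = 3.97 * 7.4 = 29.378
Step 2 — J = 10.24 / 29.378 ≈ 0.34856 (5 s.f.)

0.34856


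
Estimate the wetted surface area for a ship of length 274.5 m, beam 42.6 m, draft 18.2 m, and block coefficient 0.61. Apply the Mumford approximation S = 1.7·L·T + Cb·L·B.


Formula: S = 1.7*L*T + V/T with V = Cb*L*B*T, i.e. S = L * (1.7*T + Cb*B)
Step 1 — 1.7*T = 1.7 * 18.2 = 30.94 m
Step 2 — Cb*B = 0.61 * 42.6 = 25.986 m
Step 3 — 1.7*T + Cb*B = 30.94 + 25.986 = 56.926 m
Step 4 — S = 274.5 * 56.926 ≈ 15626 m^2 (5 s.f.)

15626 m^2


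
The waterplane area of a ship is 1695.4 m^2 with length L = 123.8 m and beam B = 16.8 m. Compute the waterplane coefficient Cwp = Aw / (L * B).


Formula: Cwp = Aw / (L * B)
Step 1 — L * B = 123.8 * 16.8 = 2079.84 m^2
Step 2 — Cwp = 1695.4 / 2079.84 ≈ 0.81516 (5 s.f.)

0.81516


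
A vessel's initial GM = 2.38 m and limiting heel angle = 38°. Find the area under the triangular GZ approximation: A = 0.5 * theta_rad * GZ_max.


Formula: GZ_max = GM * sin(theta); Area = 0.5 * theta_rad * GZ_max
Step 1 — GZ_max = 2.38 * sin(38°) = 2.38 * 0.615661 = 1.465273 m
Step 2 — theta_rad = 38 * pi/180 = 0.663225 rad
Step 3 — Area = 0.5 * 0.663225 * 1.465273 ≈ 0.48590 m·rad (5 s.f.)

0.48590 m·rad


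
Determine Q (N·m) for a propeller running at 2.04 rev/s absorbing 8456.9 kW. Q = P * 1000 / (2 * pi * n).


Formula: Q = P_W / (2 * pi * n)
Step 1 — P_W = 8456.9 kW * 1000 = 8456900.0 W
Step 2 — 2 * pi * n = 2 * pi * 2.04 = 12.817698
Step 3 — Q = 8456900.0 / 12.817698 ≈ 659780 N·m (5 s.f.)

659780 N·m


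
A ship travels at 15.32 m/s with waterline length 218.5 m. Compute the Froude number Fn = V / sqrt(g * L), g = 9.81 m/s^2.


Formula: Fn = V / sqrt(g * L)
Step 1 — g * L = 9.81 * 218.5 = 2143.485
Step 2 — sqrt(g * L) = sqrt(2143.485) = 46.297786
Step 3 — Fn = 15.32 / 46.297786 ≈ 0.33090 (5 s.f.)

0.33090


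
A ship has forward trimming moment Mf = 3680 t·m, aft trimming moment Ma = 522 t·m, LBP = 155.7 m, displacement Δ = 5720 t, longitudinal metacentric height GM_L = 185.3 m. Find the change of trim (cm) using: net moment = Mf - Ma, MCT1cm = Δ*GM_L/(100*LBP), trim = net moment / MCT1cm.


Formula: net trimming moment = Mf - Ma; MCT1cm = Δ*GM_L/(100*LBP); trim = net moment / MCT1cm
Step 1 — net trimming moment = 3680 - 522 = 3158 t·m
Step 2 — MCT1cm = 5720 * 185.3 / (100 * 155.7) = 68.0742 t·m/cm
Step 3 — trim = 3158 / 68.0742 ≈ 46.391 cm (5 s.f.)

46.391 cm


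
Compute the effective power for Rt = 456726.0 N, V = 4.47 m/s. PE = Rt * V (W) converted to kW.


Formula: PE = Rt * V / 1000 (kW)
Step 1 — PE (W) = 456726.0 * 4.47 = 2041565.22 W
Step 2 — PE (kW) = 2041565.22 / 1000 ≈ 2041.6 kW (5 s.f.)

2041.6 kW


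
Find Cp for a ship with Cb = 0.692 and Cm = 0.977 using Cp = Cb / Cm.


Formula: Cp = Cb / Cm
Substituting: Cp = 0.692 / 0.977
Result: Cp ≈ 0.70829 (5 s.f.)

0.70829


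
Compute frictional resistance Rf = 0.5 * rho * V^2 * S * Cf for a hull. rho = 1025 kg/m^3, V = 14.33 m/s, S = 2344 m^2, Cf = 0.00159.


Formula: Rf = 0.5 * rho * V^2 * S * Cf
Step 1 — V^2 = 14.33^2 = 205.3489
Step 2 — 0.5 * rho * V^2 = 0.5 * 1025 * 205.3489 = 105241.31125
Step 3 — Rf = 105241.31125 * 2344 * 0.00159 ≈ 392230 N (5 s.f.)

392230 N


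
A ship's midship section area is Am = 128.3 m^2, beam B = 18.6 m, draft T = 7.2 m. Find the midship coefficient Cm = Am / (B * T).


Formula: Cm = Am / (B * T)
Step 1 — B * T = 18.6 * 7.2 = 133.92 m^2
Step 2 — Cm = 128.3 / 133.92 ≈ 0.95803 (5 s.f.)

0.95803


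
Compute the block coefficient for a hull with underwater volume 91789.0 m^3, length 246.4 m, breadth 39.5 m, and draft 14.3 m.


Formula: Cb = V / (L * B * T)
Step 1 — L * B * T = 246.4 * 39.5 * 14.3 = 139179.04 m^3
Step 2 — Cb = 91789.0 / 139179.04 ≈ 0.65950 (5 s.f.)

0.65950


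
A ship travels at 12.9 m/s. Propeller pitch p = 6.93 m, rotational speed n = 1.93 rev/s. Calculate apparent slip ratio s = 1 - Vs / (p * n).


Formula: s = 1 - Vs / (p * n)
Step 1 — p * n = 6.93 * 1.93 = 13.3749
Step 2 — Vs / (p*n) = 12.9 / 13.3749 = 0.964493 (6 d.p.)
Step 3 — s = 1 - 0.964493 = 0.035507

0.035507


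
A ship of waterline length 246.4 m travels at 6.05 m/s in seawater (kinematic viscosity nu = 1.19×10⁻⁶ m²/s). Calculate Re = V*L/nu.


Formula: Re = V * L / nu
Step 1 — V * L = 6.05 * 246.4 = 1490.72 m^2/s
Step 2 — Re = 1490.72 / 1.19e-6 = 1.25e+09

1.25e+09


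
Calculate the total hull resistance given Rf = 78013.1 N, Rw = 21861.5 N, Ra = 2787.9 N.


Formula: Rt = Rf + Rw + Ra
Substituting: Rt = 78013.1 + 21861.5 + 2787.9
Result: Rt = 102662.5 N

102662.5 N


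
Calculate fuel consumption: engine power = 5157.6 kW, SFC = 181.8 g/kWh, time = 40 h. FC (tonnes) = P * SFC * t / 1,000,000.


Formula: FC (tonnes) = P * SFC * t / 1,000,000
Step 1 — P * SFC * t = 5157.6 * 181.8 * 40 = 37506067.2 g
Step 2 — FC (tonnes) = 37506067.2 / 1,000,000 ≈ 37.506 tonnes (5 s.f.)

37.506 tonnes


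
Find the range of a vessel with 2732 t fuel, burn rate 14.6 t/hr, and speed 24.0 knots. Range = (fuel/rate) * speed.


Formula: endurance = fuel / rate; range = endurance * speed
Step 1 — endurance = 2732 / 14.6 = 187.1233 hours
Step 2 — range = 187.1233 * 24.0 ≈ 4491.0 nautical miles (5 s.f.)

4491.0 NM


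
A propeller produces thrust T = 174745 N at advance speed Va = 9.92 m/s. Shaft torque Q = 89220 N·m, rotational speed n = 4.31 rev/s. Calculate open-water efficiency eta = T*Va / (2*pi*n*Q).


Formula: eta = T * Va / (2 * pi * n * Q)
Step 1 — numerator = T * Va = 174745 * 9.92 = 1733470.4
Step 2 — 2 * pi * n = 2 * pi * 4.31 = 27.080529
Step 3 — denominator = 27.080529 * 89220 = 2416124.8
Step 4 — eta = 1733470.4 / 2416124.8 ≈ 0.71746 (5 s.f.)

0.71746


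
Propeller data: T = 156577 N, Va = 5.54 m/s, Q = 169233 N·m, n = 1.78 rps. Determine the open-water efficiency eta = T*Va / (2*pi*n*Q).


Formula: eta = T * Va / (2 * pi * n * Q)
Step 1 — numerator = T * Va = 156577 * 5.54 = 867436.58
Step 2 — 2 * pi * n = 2 * pi * 1.78 = 11.18407
Step 3 — denominator = 11.18407 * 169233 = 1892713.72
Step 4 — eta = 867436.58 / 1892713.72 ≈ 0.45830 (5 s.f.)

0.45830


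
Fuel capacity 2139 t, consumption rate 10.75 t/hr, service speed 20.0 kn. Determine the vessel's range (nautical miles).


Formula: endurance = fuel / rate; range = endurance * speed
Step 1 — endurance = 2139 / 10.75 = 198.9767 hours
Step 2 — range = 198.9767 * 20.0 ≈ 3979.5 nautical miles (5 s.f.)

3979.5 NM


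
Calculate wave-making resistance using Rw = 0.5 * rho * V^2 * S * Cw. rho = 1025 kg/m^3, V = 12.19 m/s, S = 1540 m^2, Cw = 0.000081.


Formula: Rw = 0.5 * rho * V^2 * S * Cw
Step 1 — V^2 = 12.19^2 = 148.5961
Step 2 — 0.5 * rho * V^2 = 0.5 * 1025 * 148.5961 = 76155.50125
Step 3 — Rw = 76155.50125 * 1540 * 0.000081 ≈ 9499.6 N (5 s.f.)

9499.6 N


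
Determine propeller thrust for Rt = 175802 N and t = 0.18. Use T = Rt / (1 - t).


Formula: T = Rt / (1 - t)
Step 1 — (1 - t) = 1 - 0.18 = 0.82
Step 2 — T = 175802 / 0.82 ≈ 214390 N (5 s.f.)

214390 N


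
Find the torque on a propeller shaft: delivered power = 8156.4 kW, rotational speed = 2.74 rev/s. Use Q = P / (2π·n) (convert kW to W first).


Formula: Q = P_W / (2 * pi * n)
Step 1 — P_W = 8156.4 kW * 1000 = 8156400.0 W
Step 2 — 2 * pi * n = 2 * pi * 2.74 = 17.215928
Step 3 — Q = 8156400.0 / 17.215928 ≈ 473770 N·m (5 s.f.)

473770 N·m


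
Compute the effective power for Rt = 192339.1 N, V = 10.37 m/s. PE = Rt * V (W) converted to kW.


Formula: PE = Rt * V / 1000 (kW)
Step 1 — PE (W) = 192339.1 * 10.37 = 1994556.467 W
Step 2 — PE (kW) = 1994556.467 / 1000 ≈ 1994.6 kW (5 s.f.)

1994.6 kW


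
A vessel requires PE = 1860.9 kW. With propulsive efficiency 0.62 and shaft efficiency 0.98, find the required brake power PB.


Formula: PB = PE / (eta_D * eta_S)
Step 1 — combined efficiency = eta_D * eta_S = 0.62 * 0.98 = 0.6076
Step 2 — PB = 1860.9 / 0.6076 ≈ 3062.7 kW (5 s.f.)

3062.7 kW


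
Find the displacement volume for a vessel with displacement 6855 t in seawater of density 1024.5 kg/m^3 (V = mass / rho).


Formula: V = mass / rho
Step 1 — convert tonnes to kg: 6855 t * 1000 = 6855000 kg
Step 2 — V = 6855000 / 1024.5 ≈ 6691.1 m^3 (5 s.f.)

6691.1 m^3


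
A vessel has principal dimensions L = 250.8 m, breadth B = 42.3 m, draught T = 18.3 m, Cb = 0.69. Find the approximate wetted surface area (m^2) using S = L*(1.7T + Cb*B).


Formula: S = 1.7*L*T + V/T with V = Cb*L*B*T, i.e. S = L * (1.7*T + Cb*B)
Step 1 — 1.7*T = 1.7 * 18.3 = 31.11 m
Step 2 — Cb*B = 0.69 * 42.3 = 29.187 m
Step 3 — 1.7*T + Cb*B = 31.11 + 29.187 = 60.297 m
Step 4 — S = 250.8 * 60.297 ≈ 15122 m^2 (5 s.f.)

15122 m^2


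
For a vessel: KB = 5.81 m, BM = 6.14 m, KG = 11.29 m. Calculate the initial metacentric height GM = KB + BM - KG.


Formula: GM = KB + BM - KG
Step 1 — KM = KB + BM = 5.81 + 6.14 = 11.95 m
Step 2 — GM = KM - KG = 11.95 - 11.29 = 0.66 m

0.66 m


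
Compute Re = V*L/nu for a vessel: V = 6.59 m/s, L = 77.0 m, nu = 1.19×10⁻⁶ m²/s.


Formula: Re = V * L / nu
Step 1 — V * L = 6.59 * 77.0 = 507.43 m^2/s
Step 2 — Re = 507.43 / 1.19e-6 = 4.26e+08

4.26e+08


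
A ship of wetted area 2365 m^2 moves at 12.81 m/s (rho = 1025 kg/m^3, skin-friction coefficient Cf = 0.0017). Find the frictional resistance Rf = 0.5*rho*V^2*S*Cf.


Formula: Rf = 0.5 * rho * V^2 * S * Cf
Step 1 — V^2 = 12.81^2 = 164.0961
Step 2 — 0.5 * rho * V^2 = 0.5 * 1025 * 164.0961 = 84099.25125
Step 3 — Rf = 84099.25125 * 2365 * 0.0017 ≈ 338120 N (5 s.f.)

338120 N


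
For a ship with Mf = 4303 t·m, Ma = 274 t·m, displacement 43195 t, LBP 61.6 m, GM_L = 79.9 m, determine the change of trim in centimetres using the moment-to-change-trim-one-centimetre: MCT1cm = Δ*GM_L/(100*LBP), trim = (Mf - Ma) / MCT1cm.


Formula: net trimming moment = Mf - Ma; MCT1cm = Δ*GM_L/(100*LBP); trim = net moment / MCT1cm
Step 1 — net trimming moment = 4303 - 274 = 4029 t·m
Step 2 — MCT1cm = 43195 * 79.9 / (100 * 61.6) = 560.2728 t·m/cm
Step 3 — trim = 4029 / 560.2728 ≈ 7.1911 cm (5 s.f.)

7.1911 cm


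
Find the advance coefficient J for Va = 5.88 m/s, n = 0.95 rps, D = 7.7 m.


Formula: J = Va / (n * D)
Step 1 — n * D = 0.95 * 7.7 = 7.315
Step 2 — J = 5.88 / 7.315 ≈ 0.80383 (5 s.f.)

0.80383


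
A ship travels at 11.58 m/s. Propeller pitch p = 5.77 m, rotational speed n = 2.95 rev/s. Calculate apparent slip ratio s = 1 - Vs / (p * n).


Formula: s = 1 - Vs / (p * n)
Step 1 — p * n = 5.77 * 2.95 = 17.0215
Step 2 — Vs / (p*n) = 11.58 / 17.0215 = 0.680316 (6 d.p.)
Step 3 — s = 1 - 0.680316 = 0.319684

0.319684


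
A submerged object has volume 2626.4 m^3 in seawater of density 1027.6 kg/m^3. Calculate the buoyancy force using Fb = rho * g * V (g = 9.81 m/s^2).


Formula: Fb = rho * g * V
Substituting: Fb = 1027.6 * 9.81 * 2626.4
Intermediate: 1027.6 * 9.81 = 10080.756
Result: Fb = 10080.756 * 2626.4 ≈ 26476000 N (5 s.f.)

26476000 N


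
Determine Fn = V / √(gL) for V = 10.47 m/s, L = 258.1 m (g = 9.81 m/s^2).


Formula: Fn = V / sqrt(g * L)
Step 1 — g * L = 9.81 * 258.1 = 2531.961
Step 2 — sqrt(g * L) = sqrt(2531.961) = 50.318595
Step 3 — Fn = 10.47 / 50.318595 ≈ 0.20807 (5 s.f.)

0.20807


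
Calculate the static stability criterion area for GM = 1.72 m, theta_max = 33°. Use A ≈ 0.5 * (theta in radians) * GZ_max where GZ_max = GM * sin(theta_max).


Formula: GZ_max = GM * sin(theta); Area = 0.5 * theta_rad * GZ_max
Step 1 — GZ_max = 1.72 * sin(33°) = 1.72 * 0.544639 = 0.936779 m
Step 2 — theta_rad = 33 * pi/180 = 0.575959 rad
Step 3 — Area = 0.5 * 0.575959 * 0.936779 ≈ 0.26977 m·rad (5 s.f.)

0.26977 m·rad


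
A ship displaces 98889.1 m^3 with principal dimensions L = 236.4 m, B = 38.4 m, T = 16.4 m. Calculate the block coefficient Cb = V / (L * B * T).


Formula: Cb = V / (L * B * T)
Step 1 — L * B * T = 236.4 * 38.4 * 16.4 = 148875.264 m^3
Step 2 — Cb = 98889.1 / 148875.264 ≈ 0.66424 (5 s.f.)

0.66424


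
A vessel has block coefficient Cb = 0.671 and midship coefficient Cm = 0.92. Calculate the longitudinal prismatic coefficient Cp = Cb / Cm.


Formula: Cp = Cb / Cm
Substituting: Cp = 0.671 / 0.92
Result: Cp ≈ 0.72935 (5 s.f.)

0.72935


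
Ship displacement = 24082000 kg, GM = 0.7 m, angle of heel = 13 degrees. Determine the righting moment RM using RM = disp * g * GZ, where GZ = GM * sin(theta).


Formula: GZ = GM * sin(theta); RM = disp * g * GZ
Step 1 — GZ = 0.7 * sin(13°) = 0.7 * 0.224951 = 0.157466 m
Step 2 — RM = 24082000 * 9.81 * 0.157466 ≈ 37200000 N·m (5 s.f.)

37200000 N·m


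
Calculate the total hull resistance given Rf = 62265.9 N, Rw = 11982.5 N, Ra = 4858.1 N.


Formula: Rt = Rf + Rw + Ra
Substituting: Rt = 62265.9 + 11982.5 + 4858.1
Result: Rt = 79106.5 N

79106.5 N


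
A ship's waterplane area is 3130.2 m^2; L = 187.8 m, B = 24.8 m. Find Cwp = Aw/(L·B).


Formula: Cwp = Aw / (L * B)
Step 1 — L * B = 187.8 * 24.8 = 4657.44 m^2
Step 2 — Cwp = 3130.2 / 4657.44 ≈ 0.67209 (5 s.f.)

0.67209


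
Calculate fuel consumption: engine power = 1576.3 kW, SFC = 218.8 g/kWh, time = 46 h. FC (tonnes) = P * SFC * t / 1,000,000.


Formula: FC (tonnes) = P * SFC * t / 1,000,000
Step 1 — P * SFC * t = 1576.3 * 218.8 * 46 = 15865144.24 g
Step 2 — FC (tonnes) = 15865144.24 / 1,000,000 ≈ 15.865 tonnes (5 s.f.)

15.865 tonnes


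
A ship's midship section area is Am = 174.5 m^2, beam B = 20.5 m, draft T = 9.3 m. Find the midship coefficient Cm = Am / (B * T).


Formula: Cm = Am / (B * T)
Step 1 — B * T = 20.5 * 9.3 = 190.65 m^2
Step 2 — Cm = 174.5 / 190.65 ≈ 0.91529 (5 s.f.)

0.91529


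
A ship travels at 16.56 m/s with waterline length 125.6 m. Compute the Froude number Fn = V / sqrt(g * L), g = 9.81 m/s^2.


Formula: Fn = V / sqrt(g * L)
Step 1 — g * L = 9.81 * 125.6 = 1232.136
Step 2 — sqrt(g * L) = sqrt(1232.136) = 35.101795
Step 3 — Fn = 16.56 / 35.101795 ≈ 0.47177 (5 s.f.)

0.47177


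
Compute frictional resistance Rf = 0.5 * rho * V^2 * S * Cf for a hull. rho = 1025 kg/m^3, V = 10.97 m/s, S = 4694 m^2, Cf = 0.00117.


Formula: Rf = 0.5 * rho * V^2 * S * Cf
Step 1 — V^2 = 10.97^2 = 120.3409
Step 2 — 0.5 * rho * V^2 = 0.5 * 1025 * 120.3409 = 61674.71125
Step 3 — Rf = 61674.71125 * 4694 * 0.00117 ≈ 338720 N (5 s.f.)

338720 N


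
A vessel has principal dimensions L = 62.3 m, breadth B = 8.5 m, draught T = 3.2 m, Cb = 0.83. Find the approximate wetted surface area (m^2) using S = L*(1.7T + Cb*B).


Formula: S = 1.7*L*T + V/T with V = Cb*L*B*T, i.e. S = L * (1.7*T + Cb*B)
Step 1 — 1.7*T = 1.7 * 3.2 = 5.44 m
Step 2 — Cb*B = 0.83 * 8.5 = 7.055 m
Step 3 — 1.7*T + Cb*B = 5.44 + 7.055 = 12.495 m
Step 4 — S = 62.3 * 12.495 ≈ 778.44 m^2 (5 s.f.)

778.44 m^2


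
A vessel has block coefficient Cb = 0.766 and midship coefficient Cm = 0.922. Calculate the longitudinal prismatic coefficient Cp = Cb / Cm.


Formula: Cp = Cb / Cm
Substituting: Cp = 0.766 / 0.922
Result: Cp ≈ 0.83080 (5 s.f.)

0.83080


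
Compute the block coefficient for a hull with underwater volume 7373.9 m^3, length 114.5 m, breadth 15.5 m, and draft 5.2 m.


Formula: Cb = V / (L * B * T)
Step 1 — L * B * T = 114.5 * 15.5 * 5.2 = 9228.7 m^3
Step 2 — Cb = 7373.9 / 9228.7 ≈ 0.79902 (5 s.f.)

0.79902


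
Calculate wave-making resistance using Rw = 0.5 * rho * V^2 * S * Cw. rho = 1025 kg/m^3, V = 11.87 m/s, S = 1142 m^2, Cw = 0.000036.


Formula: Rw = 0.5 * rho * V^2 * S * Cw
Step 1 — V^2 = 11.87^2 = 140.8969
Step 2 — 0.5 * rho * V^2 = 0.5 * 1025 * 140.8969 = 72209.66125
Step 3 — Rw = 72209.66125 * 1142 * 0.000036 ≈ 2968.7 N (5 s.f.)

2968.7 N


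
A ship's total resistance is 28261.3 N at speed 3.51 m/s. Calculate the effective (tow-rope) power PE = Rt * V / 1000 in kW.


Formula: PE = Rt * V / 1000 (kW)
Step 1 — PE (W) = 28261.3 * 3.51 = 99197.163 W
Step 2 — PE (kW) = 99197.163 / 1000 ≈ 99.197 kW (5 s.f.)

99.197 kW


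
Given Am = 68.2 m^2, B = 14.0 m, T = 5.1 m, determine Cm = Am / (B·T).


Formula: Cm = Am / (B * T)
Step 1 — B * T = 14.0 * 5.1 = 71.4 m^2
Step 2 — Cm = 68.2 / 71.4 ≈ 0.95518 (5 s.f.)

0.95518


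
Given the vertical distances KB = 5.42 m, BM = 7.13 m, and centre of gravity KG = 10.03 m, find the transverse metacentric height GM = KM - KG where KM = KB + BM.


Formula: GM = KB + BM - KG
Step 1 — KM = KB + BM = 5.42 + 7.13 = 12.55 m
Step 2 — GM = KM - KG = 12.55 - 10.03 = 2.52 m

2.52 m


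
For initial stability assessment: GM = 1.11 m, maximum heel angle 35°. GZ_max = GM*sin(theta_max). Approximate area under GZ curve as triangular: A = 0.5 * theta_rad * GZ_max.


Formula: GZ_max = GM * sin(theta); Area = 0.5 * theta_rad * GZ_max
Step 1 — GZ_max = 1.11 * sin(35°) = 1.11 * 0.573576 = 0.636669 m
Step 2 — theta_rad = 35 * pi/180 = 0.610865 rad
Step 3 — Area = 0.5 * 0.610865 * 0.636669 ≈ 0.19446 m·rad (5 s.f.)

0.19446 m·rad


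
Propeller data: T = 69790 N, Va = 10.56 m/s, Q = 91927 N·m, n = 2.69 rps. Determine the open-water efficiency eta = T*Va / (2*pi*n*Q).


Formula: eta = T * Va / (2 * pi * n * Q)
Step 1 — numerator = T * Va = 69790 * 10.56 = 736982.4
Step 2 — 2 * pi * n = 2 * pi * 2.69 = 16.901768
Step 3 — denominator = 16.901768 * 91927 = 1553728.83
Step 4 — eta = 736982.4 / 1553728.83 ≈ 0.47433 (5 s.f.)

0.47433


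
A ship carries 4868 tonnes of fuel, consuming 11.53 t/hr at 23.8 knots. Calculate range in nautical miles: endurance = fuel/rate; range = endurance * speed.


Formula: endurance = fuel / rate; range = endurance * speed
Step 1 — endurance = 4868 / 11.53 = 422.2029 hours
Step 2 — range = 422.2029 * 23.8 ≈ 10048 nautical miles (5 s.f.)

10048 NM


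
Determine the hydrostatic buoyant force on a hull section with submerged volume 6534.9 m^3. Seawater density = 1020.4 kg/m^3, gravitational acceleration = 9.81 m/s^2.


Formula: Fb = rho * g * V
Substituting: Fb = 1020.4 * 9.81 * 6534.9
Intermediate: 1020.4 * 9.81 = 10010.124
Result: Fb = 10010.124 * 6534.9 ≈ 65415000 N (5 s.f.)

65415000 N


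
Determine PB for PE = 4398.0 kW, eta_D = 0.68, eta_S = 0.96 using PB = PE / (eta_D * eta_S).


Formula: PB = PE / (eta_D * eta_S)
Step 1 — combined efficiency = eta_D * eta_S = 0.68 * 0.96 = 0.6528
Step 2 — PB = 4398.0 / 0.6528 ≈ 6737.1 kW (5 s.f.)

6737.1 kW


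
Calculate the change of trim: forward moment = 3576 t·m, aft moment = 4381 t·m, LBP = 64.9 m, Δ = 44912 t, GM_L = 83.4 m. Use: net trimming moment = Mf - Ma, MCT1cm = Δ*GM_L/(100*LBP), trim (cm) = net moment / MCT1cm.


Formula: net trimming moment = Mf - Ma; MCT1cm = Δ*GM_L/(100*LBP); trim = net moment / MCT1cm
Step 1 — net trimming moment = 3576 - 4381 = -805 t·m
Step 2 — MCT1cm = 44912 * 83.4 / (100 * 64.9) = 577.1434 t·m/cm
Step 3 — trim = -805 / 577.1434 ≈ -1.3948 cm (5 s.f.)

-1.3948 cm


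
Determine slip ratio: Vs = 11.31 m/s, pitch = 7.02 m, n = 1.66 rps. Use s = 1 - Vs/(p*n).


Formula: s = 1 - Vs / (p * n)
Step 1 — p * n = 7.02 * 1.66 = 11.6532
Step 2 — Vs / (p*n) = 11.31 / 11.6532 = 0.970549 (6 d.p.)
Step 3 — s = 1 - 0.970549 = 0.029451

0.029451


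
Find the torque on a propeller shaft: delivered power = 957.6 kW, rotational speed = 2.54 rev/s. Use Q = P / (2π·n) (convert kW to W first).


Formula: Q = P_W / (2 * pi * n)
Step 1 — P_W = 957.6 kW * 1000 = 957600.0 W
Step 2 — 2 * pi * n = 2 * pi * 2.54 = 15.959291
Step 3 — Q = 957600.0 / 15.959291 ≈ 60003 N·m (5 s.f.)

60003 N·m


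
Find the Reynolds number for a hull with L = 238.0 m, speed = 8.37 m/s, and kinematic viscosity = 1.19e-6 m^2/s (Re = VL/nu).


Formula: Re = V * L / nu
Step 1 — V * L = 8.37 * 238.0 = 1992.06 m^2/s
Step 2 — Re = 1992.06 / 1.19e-6 = 1.67e+09

1.67e+09


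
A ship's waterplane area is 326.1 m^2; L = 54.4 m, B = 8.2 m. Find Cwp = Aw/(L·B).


Formula: Cwp = Aw / (L * B)
Step 1 — L * B = 54.4 * 8.2 = 446.08 m^2
Step 2 — Cwp = 326.1 / 446.08 ≈ 0.73103 (5 s.f.)

0.73103


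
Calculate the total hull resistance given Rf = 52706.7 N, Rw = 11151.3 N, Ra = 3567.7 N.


Formula: Rt = Rf + Rw + Ra
Substituting: Rt = 52706.7 + 11151.3 + 3567.7
Result: Rt = 67425.7 N

67425.7 N


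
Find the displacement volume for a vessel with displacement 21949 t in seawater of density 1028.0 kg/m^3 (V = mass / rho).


Formula: V = mass / rho
Step 1 — convert tonnes to kg: 21949 t * 1000 = 21949000 kg
Step 2 — V = 21949000 / 1028.0 ≈ 21351 m^3 (5 s.f.)

21351 m^3


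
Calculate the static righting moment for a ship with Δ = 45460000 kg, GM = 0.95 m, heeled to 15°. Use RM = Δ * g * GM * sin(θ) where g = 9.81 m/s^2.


Formula: GZ = GM * sin(theta); RM = disp * g * GZ
Step 1 — GZ = 0.95 * sin(15°) = 0.95 * 0.258819 = 0.245878 m
Step 2 — RM = 45460000 * 9.81 * 0.245878 ≈ 109650000 N·m (5 s.f.)

109650000 N·m


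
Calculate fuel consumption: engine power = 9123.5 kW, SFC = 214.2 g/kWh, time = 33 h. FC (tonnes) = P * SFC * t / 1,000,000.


Formula: FC (tonnes) = P * SFC * t / 1,000,000
Step 1 — P * SFC * t = 9123.5 * 214.2 * 33 = 64490372.1 g
Step 2 — FC (tonnes) = 64490372.1 / 1,000,000 ≈ 64.490 tonnes (5 s.f.)

64.490 tonnes


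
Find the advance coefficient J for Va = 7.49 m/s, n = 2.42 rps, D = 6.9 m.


Formula: J = Va / (n * D)
Step 1 — n * D = 2.42 * 6.9 = 16.698
Step 2 — J = 7.49 / 16.698 ≈ 0.44856 (5 s.f.)

0.44856


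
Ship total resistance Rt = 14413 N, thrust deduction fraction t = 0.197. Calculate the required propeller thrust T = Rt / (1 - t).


Formula: T = Rt / (1 - t)
Step 1 — (1 - t) = 1 - 0.197 = 0.803
Step 2 — T = 14413 / 0.803 ≈ 17949 N (5 s.f.)

17949 N


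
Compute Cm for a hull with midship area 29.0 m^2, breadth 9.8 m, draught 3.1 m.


Formula: Cm = Am / (B * T)
Step 1 — B * T = 9.8 * 3.1 = 30.38 m^2
Step 2 — Cm = 29.0 / 30.38 ≈ 0.95458 (5 s.f.)

0.95458


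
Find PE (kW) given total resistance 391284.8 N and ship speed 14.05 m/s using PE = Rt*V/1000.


Formula: PE = Rt * V / 1000 (kW)
Step 1 — PE (W) = 391284.8 * 14.05 = 5497551.44 W
Step 2 — PE (kW) = 5497551.44 / 1000 ≈ 5497.6 kW (5 s.f.)

5497.6 kW
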